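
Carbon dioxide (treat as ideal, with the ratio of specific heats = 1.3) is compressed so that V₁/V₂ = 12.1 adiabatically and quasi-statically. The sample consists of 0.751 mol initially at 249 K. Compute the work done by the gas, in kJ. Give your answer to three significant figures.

W ≈ -5.77 kJ

Adiabatic: T₁V₁^(γ−1) = T₂V₂^(γ−1) ⇒ T₂ = T₁ (V₁/V₂)^(γ−1).
T₂ = 249 × 12.1^(0.3) = 526.1 K.
Q = 0, so ΔU = W_on_gas = nCᵥΔT with Cᵥ = R/(γ−1) = 27.71 J/(mol·K).
ΔU = 0.751 × 27.71 × (526.1 − 249) = 5766 J.
Work done by the gas = −ΔU = -5766 J.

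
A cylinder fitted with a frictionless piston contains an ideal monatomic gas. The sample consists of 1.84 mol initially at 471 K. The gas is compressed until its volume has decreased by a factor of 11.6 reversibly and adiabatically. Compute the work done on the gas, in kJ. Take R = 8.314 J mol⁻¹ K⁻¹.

W ≈ 44.6 kJ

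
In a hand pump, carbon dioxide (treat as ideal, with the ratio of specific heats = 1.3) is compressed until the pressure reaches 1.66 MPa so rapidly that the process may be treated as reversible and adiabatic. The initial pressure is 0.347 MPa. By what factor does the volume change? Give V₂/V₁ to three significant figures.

V₂/V₁ ≈ 0.300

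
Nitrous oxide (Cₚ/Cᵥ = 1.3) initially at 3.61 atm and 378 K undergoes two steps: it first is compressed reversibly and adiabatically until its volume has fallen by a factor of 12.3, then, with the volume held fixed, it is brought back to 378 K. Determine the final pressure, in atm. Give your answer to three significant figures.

P₃ ≈ 44.4 atm

Adiabatic step (PV^γ = const): P₂ = 3.61×12.3^(1.3) = 94.27 atm; T₂ = 378×12.3^(0.3) = 802.5 K.
Isochoric: P₃ = P₂(T₃/T₂) = 94.27 × (378/802.5) = 44.4 atm.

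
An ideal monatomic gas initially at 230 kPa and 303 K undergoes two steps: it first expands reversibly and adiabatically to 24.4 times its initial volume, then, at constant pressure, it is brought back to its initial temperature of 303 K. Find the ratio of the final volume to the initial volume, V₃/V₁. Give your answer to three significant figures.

V₃/V₁ ≈ 205

For a monatomic ideal gas γ = 5/3.
Adiabatic step: V₂/V₁ = 24.4; T₂ = T₁·(1/24.4)^(2/3) = 36.02 K.
Isobaric step: V₃/V₂ = T₃/T₂ = 303/36.02.
V₃/V₁ = (V₂/V₁)(V₃/V₂) = 24.4 × (303/36.02) = 205.3.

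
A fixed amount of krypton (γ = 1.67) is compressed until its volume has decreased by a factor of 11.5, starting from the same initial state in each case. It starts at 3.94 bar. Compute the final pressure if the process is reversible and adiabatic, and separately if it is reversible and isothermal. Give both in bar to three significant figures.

adiabatic: 233 bar; isothermal: 45.3 bar

Isothermal: P₂ = P₁(V₁/V₂) = 3.94×11.5 = 45.31 bar.
Adiabatic: P₂ = P₁(V₁/V₂)^γ = 3.94×11.5^(1.67) = 232.7 bar.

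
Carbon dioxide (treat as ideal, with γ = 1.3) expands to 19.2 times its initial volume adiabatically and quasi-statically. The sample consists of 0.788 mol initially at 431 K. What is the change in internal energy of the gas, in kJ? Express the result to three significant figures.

ΔU ≈ -5.53 kJ

Adiabatic: T₁V₁^(γ−1) = T₂V₂^(γ−1) ⇒ T₂ = T₁ (V₁/V₂)^(γ−1).
T₂ = 431 × (1/19.2)^(0.3) = 177.6 K.
Q = 0, so ΔU = W_on_gas = nCᵥΔT with Cᵥ = R/(γ−1) = 27.71 J/(mol·K).
ΔU = 0.788 × 27.71 × (177.6 − 431) = -5533 J.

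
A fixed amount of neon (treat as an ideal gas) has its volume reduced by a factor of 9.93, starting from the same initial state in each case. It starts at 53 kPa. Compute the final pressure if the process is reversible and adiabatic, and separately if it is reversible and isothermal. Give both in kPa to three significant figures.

For a monatomic ideal gas γ = 5/3.
Isothermal: P₂ = P₁(V₁/V₂) = 53×9.93 = 526.3 kPa.
Adiabatic: P₂ = P₁(V₁/V₂)^γ = 53×9.93^(5/3) = 2431 kPa.

adiabatic: 2430 kPa; isothermal: 526 kPa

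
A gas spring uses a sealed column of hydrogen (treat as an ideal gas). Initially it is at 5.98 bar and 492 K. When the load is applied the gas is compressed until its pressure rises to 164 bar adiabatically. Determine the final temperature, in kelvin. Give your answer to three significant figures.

Adiabatic: T₂/T₁ = (P₂/P₁)^((γ−1)/γ).
For a diatomic ideal gas γ = 7/5, so (γ−1)/γ = 2/7.
T₂ = 492 × (164/5.98)^(2/7) = 1267 K.

T₂ ≈ 1270 K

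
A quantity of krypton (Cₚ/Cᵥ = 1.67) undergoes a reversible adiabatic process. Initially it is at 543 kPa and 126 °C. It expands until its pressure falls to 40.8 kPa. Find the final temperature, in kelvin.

T₂ ≈ 141 K

Adiabatic: T₂/T₁ = (P₂/P₁)^((γ−1)/γ).
T₁ = 126 °C = 399.1 K.
T₂ = 399.1 × (40.8/543)^(0.401) = 141.3 K.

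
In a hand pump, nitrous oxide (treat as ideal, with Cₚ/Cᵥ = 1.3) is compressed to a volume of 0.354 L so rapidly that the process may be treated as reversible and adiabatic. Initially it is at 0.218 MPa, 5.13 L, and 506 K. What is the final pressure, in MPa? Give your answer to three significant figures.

P₂ ≈ 7.05 MPa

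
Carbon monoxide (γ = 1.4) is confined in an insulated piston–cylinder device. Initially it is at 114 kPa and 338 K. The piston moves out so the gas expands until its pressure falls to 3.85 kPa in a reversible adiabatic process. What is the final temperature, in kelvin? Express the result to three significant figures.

T₂ ≈ 128 K

Along an adiabat T P^((1−γ)/γ) is constant, so T₂ = T₁ (P₂/P₁)^((γ−1)/γ).
T₂ = 338 × (3.85/114)^(0.286) = 128.4 K.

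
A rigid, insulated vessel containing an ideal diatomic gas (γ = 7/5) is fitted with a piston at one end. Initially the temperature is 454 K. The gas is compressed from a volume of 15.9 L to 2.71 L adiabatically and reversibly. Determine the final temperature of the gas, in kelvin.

T₂ ≈ 921 K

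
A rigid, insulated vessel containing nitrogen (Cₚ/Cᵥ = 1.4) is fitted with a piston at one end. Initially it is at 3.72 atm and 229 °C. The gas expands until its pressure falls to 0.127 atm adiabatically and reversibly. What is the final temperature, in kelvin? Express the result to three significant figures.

Along an adiabat T P^((1−γ)/γ) is constant, so T₂ = T₁ (P₂/P₁)^((γ−1)/γ).
T₁ = 229 °C = 502.1 K.
T₂ = 502.1 × (0.127/3.72)^(0.286) = 191.3 K.

T₂ ≈ 191 K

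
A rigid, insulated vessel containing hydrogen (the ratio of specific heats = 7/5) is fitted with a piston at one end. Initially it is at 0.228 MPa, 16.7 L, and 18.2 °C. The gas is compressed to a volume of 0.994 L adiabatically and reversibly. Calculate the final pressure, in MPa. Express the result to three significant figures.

P₂ ≈ 11.8 MPa

Since PV^γ is constant along a reversible adiabat, P₂ = P₁ (V₁/V₂)^γ.
P₂ = 0.228 × (16.7/0.994)^(7/5) = 11.84 MPa.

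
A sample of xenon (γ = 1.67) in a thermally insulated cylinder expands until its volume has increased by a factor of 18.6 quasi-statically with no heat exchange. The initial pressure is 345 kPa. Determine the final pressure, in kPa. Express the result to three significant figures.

Adiabatic: P₁V₁^γ = P₂V₂^γ ⇒ P₂ = P₁ (V₁/V₂)^γ.
P₂ = 345 × (1/18.6)^(1.67) = 2.617 kPa.

P₂ ≈ 2.62 kPa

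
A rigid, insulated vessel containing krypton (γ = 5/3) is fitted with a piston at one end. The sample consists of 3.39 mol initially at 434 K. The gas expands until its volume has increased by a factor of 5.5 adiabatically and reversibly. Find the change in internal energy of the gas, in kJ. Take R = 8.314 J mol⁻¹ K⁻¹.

Adiabatic: T₁V₁^(γ−1) = T₂V₂^(γ−1) ⇒ T₂ = T₁ (V₁/V₂)^(γ−1).
T₂ = 434 × (1/5.5)^(2/3) = 139.3 K.
Q = 0, so ΔU = W_on_gas = nCᵥΔT with Cᵥ = R/(γ−1) = 12.47 J/(mol·K).
ΔU = 3.39 × 12.47 × (139.3 − 434) = -12460 J.

ΔU ≈ -12.5 kJ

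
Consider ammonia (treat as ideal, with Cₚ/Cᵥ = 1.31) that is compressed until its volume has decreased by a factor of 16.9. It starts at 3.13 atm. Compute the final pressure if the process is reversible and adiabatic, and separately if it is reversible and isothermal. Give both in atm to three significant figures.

adiabatic: 127 atm; isothermal: 52.9 atm

Isothermal: P₂ = P₁(V₁/V₂) = 3.13×16.9 = 52.9 atm.
Adiabatic: P₂ = P₁(V₁/V₂)^γ = 3.13×16.9^(1.31) = 127.1 atm.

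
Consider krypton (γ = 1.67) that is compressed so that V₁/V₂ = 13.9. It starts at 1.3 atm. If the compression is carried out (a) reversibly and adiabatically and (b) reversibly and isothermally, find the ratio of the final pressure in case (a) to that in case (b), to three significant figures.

Isothermal: P_b = P₁(V₁/V₂) = 1.3×13.9.
Adiabatic: P_a = P₁(V₁/V₂)^γ = 1.3×13.9^(1.67).
P_a/P_b = (V₁/V₂)^(γ−1) = 13.9^(0.67) = 5.832.

P_adiabatic / P_isothermal ≈ 5.83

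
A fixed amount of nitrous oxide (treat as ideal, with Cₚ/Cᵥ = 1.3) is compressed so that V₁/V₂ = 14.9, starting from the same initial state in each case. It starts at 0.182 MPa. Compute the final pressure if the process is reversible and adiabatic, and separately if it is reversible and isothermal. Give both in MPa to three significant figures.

adiabatic: 6.10 MPa; isothermal: 2.71 MPa

Isothermal: P₂ = P₁(V₁/V₂) = 0.182×14.9 = 2.712 MPa.
Adiabatic: P₂ = P₁(V₁/V₂)^γ = 0.182×14.9^(1.3) = 6.098 MPa.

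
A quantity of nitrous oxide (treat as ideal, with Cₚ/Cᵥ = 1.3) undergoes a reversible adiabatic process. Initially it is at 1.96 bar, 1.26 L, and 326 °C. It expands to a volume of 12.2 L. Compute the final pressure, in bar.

P₂ ≈ 0.102 bar

Since PV^γ is constant along a reversible adiabat, P₂ = P₁ (V₁/V₂)^γ.
P₂ = 1.96 × (1.26/12.2)^(1.3) = 0.1024 bar.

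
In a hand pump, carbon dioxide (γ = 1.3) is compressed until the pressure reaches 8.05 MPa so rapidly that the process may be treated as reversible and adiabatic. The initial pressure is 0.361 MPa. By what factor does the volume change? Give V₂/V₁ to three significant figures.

From PV^γ = const, V₂/V₁ = (P₁/P₂)^(1/γ).
V₂/V₁ = (0.361/8.05)^(0.769) = 0.0918.

V₂/V₁ ≈ 0.0918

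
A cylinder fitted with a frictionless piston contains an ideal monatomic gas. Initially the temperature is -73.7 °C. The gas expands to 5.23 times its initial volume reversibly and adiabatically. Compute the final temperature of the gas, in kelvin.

T₂ ≈ 66.2 K

Adiabatic: T₁V₁^(γ−1) = T₂V₂^(γ−1) ⇒ T₂ = T₁ (V₁/V₂)^(γ−1).
For a monatomic ideal gas γ = 5/3, so γ−1 = 2/3.
T₁ = -73.7 °C = 199.4 K.
T₂ = 199.4 × (1/5.23)^(2/3) = 66.2 K.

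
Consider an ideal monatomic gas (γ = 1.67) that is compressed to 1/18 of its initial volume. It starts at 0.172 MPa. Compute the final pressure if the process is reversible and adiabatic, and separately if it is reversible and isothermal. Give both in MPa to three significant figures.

adiabatic: 21.5 MPa; isothermal: 3.10 MPa

Isothermal: P₂ = P₁(V₁/V₂) = 0.172×18 = 3.096 MPa.
Adiabatic: P₂ = P₁(V₁/V₂)^γ = 0.172×18^(1.67) = 21.47 MPa.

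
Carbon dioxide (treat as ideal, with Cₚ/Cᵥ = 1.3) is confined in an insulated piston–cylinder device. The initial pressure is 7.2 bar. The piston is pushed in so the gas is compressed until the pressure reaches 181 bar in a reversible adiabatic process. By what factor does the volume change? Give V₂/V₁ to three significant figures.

From PV^γ = const, V₂/V₁ = (P₁/P₂)^(1/γ).
V₂/V₁ = (7.2/181)^(0.769) = 0.08372.

V₂/V₁ ≈ 0.0837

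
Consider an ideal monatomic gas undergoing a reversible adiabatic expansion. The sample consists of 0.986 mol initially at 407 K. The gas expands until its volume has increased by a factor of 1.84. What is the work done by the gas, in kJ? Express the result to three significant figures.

W ≈ 1.67 kJ

For a reversible adiabat TV^(γ−1) is constant, so T₂ = T₁ (V₁/V₂)^(γ−1).
γ = 5/3 for a monatomic ideal gas, so γ−1 = 2/3.
T₂ = 407 × (1/1.84)^(2/3) = 271 K.
Q = 0, so ΔU = W_on_gas = nCᵥΔT with Cᵥ = R/(γ−1) = 12.47 J/(mol·K).
ΔU = 0.986 × 12.47 × (271 − 407) = -1672 J.
Work done by the gas = −ΔU = 1672 J.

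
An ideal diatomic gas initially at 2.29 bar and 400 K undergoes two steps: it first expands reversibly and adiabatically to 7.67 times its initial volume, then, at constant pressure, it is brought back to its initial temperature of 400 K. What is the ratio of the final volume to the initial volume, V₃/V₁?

V₃/V₁ ≈ 17.3

For a diatomic ideal gas γ = 7/5.
Adiabatic step: V₂/V₁ = 7.67; T₂ = T₁·(1/7.67)^(2/5) = 177.1 K.
Isobaric step: V₃/V₂ = T₃/T₂ = 400/177.1.
V₃/V₁ = (V₂/V₁)(V₃/V₂) = 7.67 × (400/177.1) = 17.33.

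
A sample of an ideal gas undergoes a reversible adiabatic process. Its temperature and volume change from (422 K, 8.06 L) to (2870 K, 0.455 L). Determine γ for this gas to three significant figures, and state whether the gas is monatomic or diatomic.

TV^(γ−1) = const ⇒ γ − 1 = ln(T₂/T₁) / ln(V₁/V₂).
γ = 1 + ln(2870/422) / ln(8.06/0.455) = 1.667.
γ ≈ 1.67 is close to 5/3, so the gas is monatomic.

γ ≈ 1.67; monatomic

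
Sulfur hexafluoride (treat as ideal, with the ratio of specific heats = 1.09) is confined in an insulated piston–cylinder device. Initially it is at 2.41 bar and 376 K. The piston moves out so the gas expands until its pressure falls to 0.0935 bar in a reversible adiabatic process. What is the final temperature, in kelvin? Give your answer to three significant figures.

T₂ ≈ 288 K

Adiabatic: T₂/T₁ = (P₂/P₁)^((γ−1)/γ).
T₂ = 376 × (0.0935/2.41)^(0.0826) = 287.5 K.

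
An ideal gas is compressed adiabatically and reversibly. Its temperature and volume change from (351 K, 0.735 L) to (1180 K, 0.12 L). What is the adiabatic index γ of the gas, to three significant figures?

TV^(γ−1) = const ⇒ γ − 1 = ln(T₂/T₁) / ln(V₁/V₂).
γ = 1 + ln(1180/351) / ln(0.735/0.12) = 1.669.

γ ≈ 1.67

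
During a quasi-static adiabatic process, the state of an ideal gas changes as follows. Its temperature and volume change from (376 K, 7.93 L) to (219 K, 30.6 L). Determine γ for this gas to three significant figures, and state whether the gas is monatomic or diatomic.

γ ≈ 1.40; diatomic

TV^(γ−1) = const ⇒ γ − 1 = ln(T₂/T₁) / ln(V₁/V₂).
γ = 1 + ln(219/376) / ln(7.93/30.6) = 1.4.
γ ≈ 1.40 is close to 7/5, so the gas is diatomic.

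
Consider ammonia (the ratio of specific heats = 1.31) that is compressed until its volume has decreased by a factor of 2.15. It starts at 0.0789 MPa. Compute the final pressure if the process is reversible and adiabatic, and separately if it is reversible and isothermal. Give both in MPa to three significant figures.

adiabatic: 0.215 MPa; isothermal: 0.170 MPa

Isothermal: P₂ = P₁(V₁/V₂) = 0.0789×2.15 = 0.1696 MPa.
Adiabatic: P₂ = P₁(V₁/V₂)^γ = 0.0789×2.15^(1.31) = 0.2151 MPa.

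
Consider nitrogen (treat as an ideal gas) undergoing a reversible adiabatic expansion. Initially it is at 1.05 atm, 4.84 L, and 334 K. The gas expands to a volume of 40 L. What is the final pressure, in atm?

P₂ ≈ 0.0546 atm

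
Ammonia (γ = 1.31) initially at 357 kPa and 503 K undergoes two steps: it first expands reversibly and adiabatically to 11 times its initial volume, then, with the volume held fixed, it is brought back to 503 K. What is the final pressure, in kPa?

P₃ ≈ 32.5 kPa

Adiabatic step (PV^γ = const): P₂ = 357×(1/11)^(1.31) = 15.43 kPa; T₂ = 503×(1/11)^(0.31) = 239.2 K.
Isochoric: P₃ = P₂(T₃/T₂) = 15.43 × (503/239.2) = 32.45 kPa.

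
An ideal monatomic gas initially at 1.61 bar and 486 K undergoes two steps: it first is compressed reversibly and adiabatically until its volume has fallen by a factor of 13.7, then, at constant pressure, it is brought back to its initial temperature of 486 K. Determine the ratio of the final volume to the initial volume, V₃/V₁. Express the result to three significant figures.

For a monatomic ideal gas γ = 5/3.
Adiabatic step: V₂/V₁ = 0.07299; T₂ = T₁·13.7^(2/3) = 2783 K.
Isobaric step: V₃/V₂ = T₃/T₂ = 486/2783.
V₃/V₁ = (V₂/V₁)(V₃/V₂) = 0.07299 × (486/2783) = 0.01275.

V₃/V₁ ≈ 0.0127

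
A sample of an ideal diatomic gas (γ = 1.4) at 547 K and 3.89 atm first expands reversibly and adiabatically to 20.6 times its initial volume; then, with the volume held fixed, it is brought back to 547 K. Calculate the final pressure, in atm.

Adiabatic step (PV^γ = const): P₂ = 3.89×(1/20.6)^(1.4) = 0.0563 atm; T₂ = 547×(1/20.6)^(0.4) = 163.1 K.
Isochoric: P₃ = P₂(T₃/T₂) = 0.0563 × (547/163.1) = 0.1888 atm.

P₃ ≈ 0.189 atm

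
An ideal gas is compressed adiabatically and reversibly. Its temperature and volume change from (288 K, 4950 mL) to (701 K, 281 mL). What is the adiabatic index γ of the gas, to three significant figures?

γ ≈ 1.31

TV^(γ−1) = const ⇒ γ − 1 = ln(T₂/T₁) / ln(V₁/V₂).
γ = 1 + ln(701/288) / ln(4950/281) = 1.31.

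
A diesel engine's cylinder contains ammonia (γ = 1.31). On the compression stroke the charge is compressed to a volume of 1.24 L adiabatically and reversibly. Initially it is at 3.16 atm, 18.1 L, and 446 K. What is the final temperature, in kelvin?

T₂ ≈ 1020 K

Adiabatic: T₁V₁^(γ−1) = T₂V₂^(γ−1) ⇒ T₂ = T₁ (V₁/V₂)^(γ−1).
T₂ = 446 × (18.1/1.24)^(0.31) = 1024 K.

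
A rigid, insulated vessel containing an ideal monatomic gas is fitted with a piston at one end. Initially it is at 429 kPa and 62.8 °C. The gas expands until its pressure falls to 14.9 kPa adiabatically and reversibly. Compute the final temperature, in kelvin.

T₂ ≈ 87.6 K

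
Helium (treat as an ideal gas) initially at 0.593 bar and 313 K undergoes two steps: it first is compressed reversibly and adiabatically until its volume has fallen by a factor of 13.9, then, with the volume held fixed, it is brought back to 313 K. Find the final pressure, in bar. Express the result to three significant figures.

For a monatomic ideal gas γ = 5/3.
Adiabatic step (PV^γ = const): P₂ = 0.593×13.9^(5/3) = 47.65 bar; T₂ = 313×13.9^(2/3) = 1809 K.
Isochoric: P₃ = P₂(T₃/T₂) = 47.65 × (313/1809) = 8.243 bar.

P₃ ≈ 8.24 bar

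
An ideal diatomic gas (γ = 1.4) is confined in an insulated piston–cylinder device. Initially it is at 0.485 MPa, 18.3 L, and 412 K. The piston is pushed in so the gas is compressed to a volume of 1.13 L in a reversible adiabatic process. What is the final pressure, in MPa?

Since PV^γ is constant along a reversible adiabat, P₂ = P₁ (V₁/V₂)^γ.
P₂ = 0.485 × (18.3/1.13)^(1.4) = 23.93 MPa.

P₂ ≈ 23.9 MPa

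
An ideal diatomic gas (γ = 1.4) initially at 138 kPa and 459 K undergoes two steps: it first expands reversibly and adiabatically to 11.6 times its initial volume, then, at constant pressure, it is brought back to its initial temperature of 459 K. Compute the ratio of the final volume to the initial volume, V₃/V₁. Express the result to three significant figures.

Adiabatic step: V₂/V₁ = 11.6; T₂ = T₁·(1/11.6)^(0.4) = 172.2 K.
Isobaric step: V₃/V₂ = T₃/T₂ = 459/172.2.
V₃/V₁ = (V₂/V₁)(V₃/V₂) = 11.6 × (459/172.2) = 30.92.

V₃/V₁ ≈ 30.9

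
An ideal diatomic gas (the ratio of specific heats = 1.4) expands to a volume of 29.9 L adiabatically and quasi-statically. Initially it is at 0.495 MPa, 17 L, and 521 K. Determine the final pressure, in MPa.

Since PV^γ is constant along a reversible adiabat, P₂ = P₁ (V₁/V₂)^γ.
P₂ = 0.495 × (17/29.9)^(1.4) = 0.2245 MPa.

P₂ ≈ 0.225 MPa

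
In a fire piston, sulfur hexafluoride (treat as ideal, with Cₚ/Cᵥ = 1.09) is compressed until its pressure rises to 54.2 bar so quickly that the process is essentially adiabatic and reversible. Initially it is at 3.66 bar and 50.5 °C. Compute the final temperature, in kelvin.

T₂ ≈ 404 K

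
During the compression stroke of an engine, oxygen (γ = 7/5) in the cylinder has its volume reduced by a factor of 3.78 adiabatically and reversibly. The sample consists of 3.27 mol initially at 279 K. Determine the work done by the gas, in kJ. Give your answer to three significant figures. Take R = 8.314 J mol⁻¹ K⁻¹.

W ≈ -13.3 kJ

For a reversible adiabat TV^(γ−1) is constant, so T₂ = T₁ (V₁/V₂)^(γ−1).
T₂ = 279 × 3.78^(2/5) = 474.9 K.
Q = 0, so ΔU = W_on_gas = nCᵥΔT with Cᵥ = R/(γ−1) = 20.79 J/(mol·K).
ΔU = 3.27 × 20.79 × (474.9 − 279) = 13310 J.
Work done by the gas = −ΔU = -13310 J.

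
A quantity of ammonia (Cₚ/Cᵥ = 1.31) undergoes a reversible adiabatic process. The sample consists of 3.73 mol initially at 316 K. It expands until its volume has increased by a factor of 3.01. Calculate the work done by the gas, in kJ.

W ≈ 9.15 kJ

Adiabatic: T₁V₁^(γ−1) = T₂V₂^(γ−1) ⇒ T₂ = T₁ (V₁/V₂)^(γ−1).
T₂ = 316 × (1/3.01)^(0.31) = 224.6 K.
Q = 0, so ΔU = W_on_gas = nCᵥΔT with Cᵥ = R/(γ−1) = 26.82 J/(mol·K).
ΔU = 3.73 × 26.82 × (224.6 − 316) = -9147 J.
Work done by the gas = −ΔU = 9147 J.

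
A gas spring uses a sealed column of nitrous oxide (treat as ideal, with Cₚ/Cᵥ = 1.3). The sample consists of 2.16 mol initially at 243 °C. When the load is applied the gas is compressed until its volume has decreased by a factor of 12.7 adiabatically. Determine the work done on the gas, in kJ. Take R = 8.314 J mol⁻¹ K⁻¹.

For a reversible adiabat TV^(γ−1) is constant, so T₂ = T₁ (V₁/V₂)^(γ−1).
T₁ = 243 °C = 516.1 K.
T₂ = 516.1 × 12.7^(0.3) = 1106 K.
Q = 0, so ΔU = W_on_gas = nCᵥΔT with Cᵥ = R/(γ−1) = 27.71 J/(mol·K).
ΔU = 2.16 × 27.71 × (1106 − 516.1) = 35330 J.

W ≈ 35.3 kJ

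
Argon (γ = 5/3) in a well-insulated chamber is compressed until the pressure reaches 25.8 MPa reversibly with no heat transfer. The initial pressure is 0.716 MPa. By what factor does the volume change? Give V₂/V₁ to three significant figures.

From PV^γ = const, V₂/V₁ = (P₁/P₂)^(1/γ).
V₂/V₁ = (0.716/25.8)^(3/5) = 0.1164.

V₂/V₁ ≈ 0.116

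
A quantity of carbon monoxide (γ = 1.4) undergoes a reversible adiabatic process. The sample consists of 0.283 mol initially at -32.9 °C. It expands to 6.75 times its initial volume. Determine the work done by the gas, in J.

Adiabatic: T₁V₁^(γ−1) = T₂V₂^(γ−1) ⇒ T₂ = T₁ (V₁/V₂)^(γ−1).
T₁ = -32.9 °C = 240.2 K.
T₂ = 240.2 × (1/6.75)^(0.4) = 111.9 K.
Q = 0, so ΔU = W_on_gas = nCᵥΔT with Cᵥ = R/(γ−1) = 20.79 J/(mol·K).
ΔU = 0.283 × 20.79 × (111.9 − 240.2) = -754.8 J.
Work done by the gas = −ΔU = 754.8 J.

W ≈ 755 J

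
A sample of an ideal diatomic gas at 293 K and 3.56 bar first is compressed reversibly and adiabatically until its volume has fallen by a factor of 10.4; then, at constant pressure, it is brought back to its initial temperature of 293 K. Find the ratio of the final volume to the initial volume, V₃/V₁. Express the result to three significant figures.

For a diatomic ideal gas γ = 7/5.
Adiabatic step: V₂/V₁ = 0.09615; T₂ = T₁·10.4^(2/5) = 747.6 K.
Isobaric step: V₃/V₂ = T₃/T₂ = 293/747.6.
V₃/V₁ = (V₂/V₁)(V₃/V₂) = 0.09615 × (293/747.6) = 0.03768.

V₃/V₁ ≈ 0.0377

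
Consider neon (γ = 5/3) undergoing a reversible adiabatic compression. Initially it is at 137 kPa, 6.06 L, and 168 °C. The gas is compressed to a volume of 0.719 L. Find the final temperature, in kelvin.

Adiabatic: T₁V₁^(γ−1) = T₂V₂^(γ−1) ⇒ T₂ = T₁ (V₁/V₂)^(γ−1).
T₁ = 168 °C = 441.1 K.
T₂ = 441.1 × (6.06/0.719)^(2/3) = 1827 K.

T₂ ≈ 1830 K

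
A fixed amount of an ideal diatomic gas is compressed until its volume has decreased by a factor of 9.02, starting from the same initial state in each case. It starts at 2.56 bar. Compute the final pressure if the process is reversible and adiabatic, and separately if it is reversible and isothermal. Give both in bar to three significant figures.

adiabatic: 55.7 bar; isothermal: 23.1 bar

For a diatomic ideal gas γ = 7/5.
Isothermal: P₂ = P₁(V₁/V₂) = 2.56×9.02 = 23.09 bar.
Adiabatic: P₂ = P₁(V₁/V₂)^γ = 2.56×9.02^(7/5) = 55.66 bar.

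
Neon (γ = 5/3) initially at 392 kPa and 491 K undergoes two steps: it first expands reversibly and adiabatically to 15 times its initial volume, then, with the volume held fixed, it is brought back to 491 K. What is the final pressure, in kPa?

Adiabatic step (PV^γ = const): P₂ = 392×(1/15)^(5/3) = 4.297 kPa; T₂ = 491×(1/15)^(2/3) = 80.73 K.
Isochoric: P₃ = P₂(T₃/T₂) = 4.297 × (491/80.73) = 26.13 kPa.

P₃ ≈ 26.1 kPa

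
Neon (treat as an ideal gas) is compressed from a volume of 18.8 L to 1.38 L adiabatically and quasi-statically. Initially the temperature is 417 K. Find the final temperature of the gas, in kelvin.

For a reversible adiabat TV^(γ−1) is constant, so T₂ = T₁ (V₁/V₂)^(γ−1).
For a monatomic ideal gas γ = 5/3, so γ−1 = 2/3.
T₂ = 417 × (18.8/1.38)^(2/3) = 2379 K.

T₂ ≈ 2380 K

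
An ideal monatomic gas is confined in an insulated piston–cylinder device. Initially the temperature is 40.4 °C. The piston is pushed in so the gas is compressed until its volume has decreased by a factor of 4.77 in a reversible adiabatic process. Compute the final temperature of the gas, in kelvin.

For a reversible adiabat TV^(γ−1) is constant, so T₂ = T₁ (V₁/V₂)^(γ−1).
For a monatomic ideal gas γ = 5/3, so γ−1 = 2/3.
T₁ = 40.4 °C = 313.5 K.
T₂ = 313.5 × 4.77^(2/3) = 888.5 K.

T₂ ≈ 888 K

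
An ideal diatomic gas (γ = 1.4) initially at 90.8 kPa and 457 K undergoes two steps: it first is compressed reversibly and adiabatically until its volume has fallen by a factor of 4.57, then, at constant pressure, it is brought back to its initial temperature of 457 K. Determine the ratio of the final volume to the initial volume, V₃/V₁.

V₃/V₁ ≈ 0.119

Adiabatic step: V₂/V₁ = 0.2188; T₂ = T₁·4.57^(0.4) = 839.2 K.
Isobaric step: V₃/V₂ = T₃/T₂ = 457/839.2.
V₃/V₁ = (V₂/V₁)(V₃/V₂) = 0.2188 × (457/839.2) = 0.1192.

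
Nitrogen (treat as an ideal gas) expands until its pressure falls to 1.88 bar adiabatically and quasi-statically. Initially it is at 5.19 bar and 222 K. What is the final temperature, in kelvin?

Along an adiabat T P^((1−γ)/γ) is constant, so T₂ = T₁ (P₂/P₁)^((γ−1)/γ).
For a diatomic ideal gas γ = 7/5, so (γ−1)/γ = 2/7.
T₂ = 222 × (1.88/5.19)^(2/7) = 166.1 K.

T₂ ≈ 166 K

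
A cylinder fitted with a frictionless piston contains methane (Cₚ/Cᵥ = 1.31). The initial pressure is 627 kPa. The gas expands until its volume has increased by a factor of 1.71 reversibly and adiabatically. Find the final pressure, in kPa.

P₂ ≈ 310 kPa

Adiabatic: P₁V₁^γ = P₂V₂^γ ⇒ P₂ = P₁ (V₁/V₂)^γ.
P₂ = 627 × (1/1.71)^(1.31) = 310.5 kPa.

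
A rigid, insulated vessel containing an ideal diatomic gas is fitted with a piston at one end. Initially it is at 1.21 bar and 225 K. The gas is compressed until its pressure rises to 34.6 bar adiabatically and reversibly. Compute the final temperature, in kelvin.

T₂ ≈ 586 K

Adiabatic: T₂/T₁ = (P₂/P₁)^((γ−1)/γ).
For a diatomic ideal gas γ = 7/5, so (γ−1)/γ = 2/7.
T₂ = 225 × (34.6/1.21)^(2/7) = 586.5 K.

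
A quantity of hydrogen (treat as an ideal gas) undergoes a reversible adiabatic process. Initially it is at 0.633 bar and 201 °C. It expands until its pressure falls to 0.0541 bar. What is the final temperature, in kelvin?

T₂ ≈ 235 K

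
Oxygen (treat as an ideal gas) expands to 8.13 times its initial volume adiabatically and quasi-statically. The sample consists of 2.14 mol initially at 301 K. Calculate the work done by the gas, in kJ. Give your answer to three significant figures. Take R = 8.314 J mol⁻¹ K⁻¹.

For a reversible adiabat TV^(γ−1) is constant, so T₂ = T₁ (V₁/V₂)^(γ−1).
γ = 7/5 for a diatomic ideal gas, so γ−1 = 2/5.
T₂ = 301 × (1/8.13)^(2/5) = 130.2 K.
Q = 0, so ΔU = W_on_gas = nCᵥΔT with Cᵥ = R/(γ−1) = 20.79 J/(mol·K).
ΔU = 2.14 × 20.79 × (130.2 − 301) = -7598 J.
Work done by the gas = −ΔU = 7598 J.

W ≈ 7.60 kJ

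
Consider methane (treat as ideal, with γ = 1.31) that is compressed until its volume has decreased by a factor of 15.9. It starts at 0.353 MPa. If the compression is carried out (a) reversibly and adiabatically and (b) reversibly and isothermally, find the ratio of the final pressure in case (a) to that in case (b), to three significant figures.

P_adiabatic / P_isothermal ≈ 2.36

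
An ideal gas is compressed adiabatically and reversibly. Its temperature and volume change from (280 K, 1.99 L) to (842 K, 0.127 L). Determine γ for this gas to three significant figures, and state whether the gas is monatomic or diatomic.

γ ≈ 1.40; diatomic

TV^(γ−1) = const ⇒ γ − 1 = ln(T₂/T₁) / ln(V₁/V₂).
γ = 1 + ln(842/280) / ln(1.99/0.127) = 1.4.
γ ≈ 1.40 is close to 7/5, so the gas is diatomic.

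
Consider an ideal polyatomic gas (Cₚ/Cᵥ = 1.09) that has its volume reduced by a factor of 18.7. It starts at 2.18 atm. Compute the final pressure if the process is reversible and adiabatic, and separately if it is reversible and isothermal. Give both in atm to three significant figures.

adiabatic: 53.1 atm; isothermal: 40.8 atm

Isothermal: P₂ = P₁(V₁/V₂) = 2.18×18.7 = 40.77 atm.
Adiabatic: P₂ = P₁(V₁/V₂)^γ = 2.18×18.7^(1.09) = 53.06 atm.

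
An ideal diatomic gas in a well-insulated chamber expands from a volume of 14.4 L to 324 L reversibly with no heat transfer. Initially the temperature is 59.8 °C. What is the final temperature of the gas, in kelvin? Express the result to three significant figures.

T₂ ≈ 95.8 K

For a reversible adiabat TV^(γ−1) is constant, so T₂ = T₁ (V₁/V₂)^(γ−1).
For a diatomic ideal gas γ = 7/5, so γ−1 = 2/5.
T₁ = 59.8 °C = 332.9 K.
T₂ = 332.9 × (14.4/324)^(2/5) = 95.83 K.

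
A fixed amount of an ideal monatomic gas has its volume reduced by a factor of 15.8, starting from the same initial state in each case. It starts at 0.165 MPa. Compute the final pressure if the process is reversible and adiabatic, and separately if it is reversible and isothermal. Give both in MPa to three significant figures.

adiabatic: 16.4 MPa; isothermal: 2.61 MPa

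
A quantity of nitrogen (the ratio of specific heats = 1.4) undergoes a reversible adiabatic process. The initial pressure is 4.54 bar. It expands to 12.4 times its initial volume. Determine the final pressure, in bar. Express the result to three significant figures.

Adiabatic: P₁V₁^γ = P₂V₂^γ ⇒ P₂ = P₁ (V₁/V₂)^γ.
P₂ = 4.54 × (1/12.4)^(1.4) = 0.1337 bar.

P₂ ≈ 0.134 bar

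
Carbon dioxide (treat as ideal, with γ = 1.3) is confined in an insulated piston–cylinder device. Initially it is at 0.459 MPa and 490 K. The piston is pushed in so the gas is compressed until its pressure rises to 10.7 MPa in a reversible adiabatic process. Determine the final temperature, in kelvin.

Along an adiabat T P^((1−γ)/γ) is constant, so T₂ = T₁ (P₂/P₁)^((γ−1)/γ).
T₂ = 490 × (10.7/0.459)^(0.231) = 1013 K.

T₂ ≈ 1010 K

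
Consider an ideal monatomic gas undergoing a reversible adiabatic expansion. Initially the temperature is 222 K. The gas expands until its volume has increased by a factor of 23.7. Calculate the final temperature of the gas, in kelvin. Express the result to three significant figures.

T₂ ≈ 26.9 K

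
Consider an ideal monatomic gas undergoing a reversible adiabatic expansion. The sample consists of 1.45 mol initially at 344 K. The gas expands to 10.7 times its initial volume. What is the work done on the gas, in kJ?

Adiabatic: T₁V₁^(γ−1) = T₂V₂^(γ−1) ⇒ T₂ = T₁ (V₁/V₂)^(γ−1).
γ = 5/3 for a monatomic ideal gas, so γ−1 = 2/3.
T₂ = 344 × (1/10.7)^(2/3) = 70.84 K.
Q = 0, so ΔU = W_on_gas = nCᵥΔT with Cᵥ = R/(γ−1) = 12.47 J/(mol·K).
ΔU = 1.45 × 12.47 × (70.84 − 344) = -4939 J.

W ≈ -4.94 kJ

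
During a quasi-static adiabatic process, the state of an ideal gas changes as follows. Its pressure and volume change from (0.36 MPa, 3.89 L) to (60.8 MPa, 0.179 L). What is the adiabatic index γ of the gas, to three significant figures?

γ ≈ 1.67

PV^γ = const ⇒ γ = ln(P₂/P₁) / ln(V₁/V₂).
γ = ln(60.8/0.36) / ln(3.89/0.179) = 1.666.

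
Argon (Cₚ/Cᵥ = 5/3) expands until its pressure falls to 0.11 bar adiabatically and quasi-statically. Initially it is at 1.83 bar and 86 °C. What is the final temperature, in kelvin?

T₂ ≈ 117 K

Adiabatic: T₂/T₁ = (P₂/P₁)^((γ−1)/γ).
T₁ = 86 °C = 359.1 K.
T₂ = 359.1 × (0.11/1.83)^(2/5) = 116.6 K.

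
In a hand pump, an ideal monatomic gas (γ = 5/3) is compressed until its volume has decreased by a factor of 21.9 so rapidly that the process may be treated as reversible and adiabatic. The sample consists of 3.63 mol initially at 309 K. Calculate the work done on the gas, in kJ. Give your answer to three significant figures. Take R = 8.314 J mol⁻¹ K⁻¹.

Adiabatic: T₁V₁^(γ−1) = T₂V₂^(γ−1) ⇒ T₂ = T₁ (V₁/V₂)^(γ−1).
T₂ = 309 × 21.9^(2/3) = 2419 K.
Q = 0, so ΔU = W_on_gas = nCᵥΔT with Cᵥ = R/(γ−1) = 12.47 J/(mol·K).
ΔU = 3.63 × 12.47 × (2419 − 309) = 95510 J.

W ≈ 95.5 kJ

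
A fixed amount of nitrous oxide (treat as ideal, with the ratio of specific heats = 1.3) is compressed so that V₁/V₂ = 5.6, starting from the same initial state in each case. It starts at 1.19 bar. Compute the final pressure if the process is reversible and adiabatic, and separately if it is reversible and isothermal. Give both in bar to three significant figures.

adiabatic: 11.2 bar; isothermal: 6.66 bar

Isothermal: P₂ = P₁(V₁/V₂) = 1.19×5.6 = 6.664 bar.
Adiabatic: P₂ = P₁(V₁/V₂)^γ = 1.19×5.6^(1.3) = 11.17 bar.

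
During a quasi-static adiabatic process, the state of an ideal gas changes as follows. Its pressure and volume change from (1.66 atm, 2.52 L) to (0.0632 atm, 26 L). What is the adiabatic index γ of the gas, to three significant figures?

PV^γ = const ⇒ γ = ln(P₂/P₁) / ln(V₁/V₂).
γ = ln(0.0632/1.66) / ln(2.52/26) = 1.4.

γ ≈ 1.40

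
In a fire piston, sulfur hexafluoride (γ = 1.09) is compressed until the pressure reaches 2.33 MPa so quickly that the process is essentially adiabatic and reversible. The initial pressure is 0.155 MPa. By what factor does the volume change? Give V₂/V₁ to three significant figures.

V₂/V₁ ≈ 0.0832

From PV^γ = const, V₂/V₁ = (P₁/P₂)^(1/γ).
V₂/V₁ = (0.155/2.33)^(0.917) = 0.08321.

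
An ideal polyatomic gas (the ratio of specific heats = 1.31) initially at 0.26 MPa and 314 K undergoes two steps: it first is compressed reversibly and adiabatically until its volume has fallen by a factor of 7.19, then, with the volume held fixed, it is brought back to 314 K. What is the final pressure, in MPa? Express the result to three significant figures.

Adiabatic step (PV^γ = const): P₂ = 0.26×7.19^(1.31) = 3.446 MPa; T₂ = 314×7.19^(0.31) = 578.8 K.
Isochoric: P₃ = P₂(T₃/T₂) = 3.446 × (314/578.8) = 1.869 MPa.

P₃ ≈ 1.87 MPa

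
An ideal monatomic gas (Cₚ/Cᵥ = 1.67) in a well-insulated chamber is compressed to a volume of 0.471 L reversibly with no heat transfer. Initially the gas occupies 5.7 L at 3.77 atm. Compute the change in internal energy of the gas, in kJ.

ΔU ≈ 14.0 kJ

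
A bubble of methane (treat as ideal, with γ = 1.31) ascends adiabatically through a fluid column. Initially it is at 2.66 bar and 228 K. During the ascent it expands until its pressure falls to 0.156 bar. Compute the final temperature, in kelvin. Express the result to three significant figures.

Along an adiabat T P^((1−γ)/γ) is constant, so T₂ = T₁ (P₂/P₁)^((γ−1)/γ).
T₂ = 228 × (0.156/2.66)^(0.237) = 116.5 K.

T₂ ≈ 117 K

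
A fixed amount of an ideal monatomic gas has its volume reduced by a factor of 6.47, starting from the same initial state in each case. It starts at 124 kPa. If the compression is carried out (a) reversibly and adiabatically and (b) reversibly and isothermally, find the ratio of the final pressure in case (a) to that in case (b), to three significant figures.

For a monatomic ideal gas γ = 5/3.
Isothermal: P_b = P₁(V₁/V₂) = 124×6.47.
Adiabatic: P_a = P₁(V₁/V₂)^γ = 124×6.47^(5/3).
P_a/P_b = (V₁/V₂)^(γ−1) = 6.47^(2/3) = 3.472.

P_adiabatic / P_isothermal ≈ 3.47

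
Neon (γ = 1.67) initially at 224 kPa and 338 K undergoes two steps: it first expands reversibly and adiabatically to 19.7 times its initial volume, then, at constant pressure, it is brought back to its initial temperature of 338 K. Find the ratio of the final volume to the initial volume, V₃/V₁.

Adiabatic step: V₂/V₁ = 19.7; T₂ = T₁·(1/19.7)^(0.67) = 45.88 K.
Isobaric step: V₃/V₂ = T₃/T₂ = 338/45.88.
V₃/V₁ = (V₂/V₁)(V₃/V₂) = 19.7 × (338/45.88) = 145.1.

V₃/V₁ ≈ 145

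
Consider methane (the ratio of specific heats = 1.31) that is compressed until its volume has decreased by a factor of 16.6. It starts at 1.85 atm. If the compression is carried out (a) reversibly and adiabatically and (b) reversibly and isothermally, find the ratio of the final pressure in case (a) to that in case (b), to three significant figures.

P_adiabatic / P_isothermal ≈ 2.39

Isothermal: P_b = P₁(V₁/V₂) = 1.85×16.6.
Adiabatic: P_a = P₁(V₁/V₂)^γ = 1.85×16.6^(1.31).
P_a/P_b = (V₁/V₂)^(γ−1) = 16.6^(0.31) = 2.389.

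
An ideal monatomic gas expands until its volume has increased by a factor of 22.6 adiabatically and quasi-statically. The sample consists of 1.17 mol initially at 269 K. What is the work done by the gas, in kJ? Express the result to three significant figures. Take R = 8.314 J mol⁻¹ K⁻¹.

W ≈ 3.43 kJ

Adiabatic: T₁V₁^(γ−1) = T₂V₂^(γ−1) ⇒ T₂ = T₁ (V₁/V₂)^(γ−1).
γ = 5/3 for a monatomic ideal gas, so γ−1 = 2/3.
T₂ = 269 × (1/22.6)^(2/3) = 33.65 K.
Q = 0, so ΔU = W_on_gas = nCᵥΔT with Cᵥ = R/(γ−1) = 12.47 J/(mol·K).
ΔU = 1.17 × 12.47 × (33.65 − 269) = -3434 J.
Work done by the gas = −ΔU = 3434 J.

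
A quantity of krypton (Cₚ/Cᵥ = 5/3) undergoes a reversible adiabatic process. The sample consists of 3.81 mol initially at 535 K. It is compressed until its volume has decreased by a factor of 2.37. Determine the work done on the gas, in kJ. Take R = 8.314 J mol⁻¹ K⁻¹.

Adiabatic: T₁V₁^(γ−1) = T₂V₂^(γ−1) ⇒ T₂ = T₁ (V₁/V₂)^(γ−1).
T₂ = 535 × 2.37^(2/3) = 951 K.
Q = 0, so ΔU = W_on_gas = nCᵥΔT with Cᵥ = R/(γ−1) = 12.47 J/(mol·K).
ΔU = 3.81 × 12.47 × (951 − 535) = 19770 J.

W ≈ 19.8 kJ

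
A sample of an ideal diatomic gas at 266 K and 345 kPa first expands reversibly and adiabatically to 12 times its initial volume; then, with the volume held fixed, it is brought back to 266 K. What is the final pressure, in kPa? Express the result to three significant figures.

P₃ ≈ 28.7 kPa

For a diatomic ideal gas γ = 7/5.
Adiabatic step (PV^γ = const): P₂ = 345×(1/12)^(7/5) = 10.64 kPa; T₂ = 266×(1/12)^(2/5) = 98.45 K.
Isochoric: P₃ = P₂(T₃/T₂) = 10.64 × (266/98.45) = 28.75 kPa.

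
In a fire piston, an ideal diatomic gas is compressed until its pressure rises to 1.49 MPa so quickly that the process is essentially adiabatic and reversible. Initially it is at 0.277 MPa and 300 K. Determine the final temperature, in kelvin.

Along an adiabat T P^((1−γ)/γ) is constant, so T₂ = T₁ (P₂/P₁)^((γ−1)/γ).
For a diatomic ideal gas γ = 7/5, so (γ−1)/γ = 2/7.
T₂ = 300 × (1.49/0.277)^(2/7) = 485.2 K.

T₂ ≈ 485 K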